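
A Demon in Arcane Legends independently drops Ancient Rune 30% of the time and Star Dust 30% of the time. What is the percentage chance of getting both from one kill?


For independent events, P(both) = P(A) * P(B)
= 30% * 30%
= 900 / 100 %
= 9.0%

9.0%


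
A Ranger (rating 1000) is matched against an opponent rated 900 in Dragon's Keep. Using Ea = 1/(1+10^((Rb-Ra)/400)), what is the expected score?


Elo expected score: Ea = 1/(1 + 10^((Rb-Ra)/400))
Rb - Ra = 900 - 1000 = -100
(Rb-Ra)/400 = -100/400 = -0.25
10^-0.25 = 0.562341
Ea = 1/(1 + 0.562341) = 1/1.562341 = 0.6401

0.6401


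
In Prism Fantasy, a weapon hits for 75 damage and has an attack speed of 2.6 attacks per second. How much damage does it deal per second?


DPS = damage * attack_speed
= 75 * 2.6
= 195.0

195.0 DPS


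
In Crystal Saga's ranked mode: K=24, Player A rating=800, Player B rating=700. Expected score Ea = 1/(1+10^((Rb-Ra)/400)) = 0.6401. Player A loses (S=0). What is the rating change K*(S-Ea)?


Elo update: delta = K * (S - Ea), where S = 0 (loses)
S - Ea = 0 - 0.6401 = -0.6401
Rating change = 24 * -0.6401
= -15.36

-15.36 rating points


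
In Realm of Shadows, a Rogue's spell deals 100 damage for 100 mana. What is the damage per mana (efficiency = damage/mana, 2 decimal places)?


Efficiency = damage / mana
= 100 / 100
= 1.00

1.00 dmg/mana


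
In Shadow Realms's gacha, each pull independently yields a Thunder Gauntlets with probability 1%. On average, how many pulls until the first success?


Expected pulls for a geometric distribution = 1/p = 100 / rate%
= 100 / 1
= 100.0

100.0 pulls


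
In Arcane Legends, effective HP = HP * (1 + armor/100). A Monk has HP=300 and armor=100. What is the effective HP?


EHP = 300 * (1 + 100/100)
= 300 * (1 + 1.0)
= 300 * 2.0
= 600.0

600.0 EHP


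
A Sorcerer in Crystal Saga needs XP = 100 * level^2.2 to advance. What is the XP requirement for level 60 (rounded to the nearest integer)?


XP = 100 * level^2.2
Substitute level = 60:
XP = 100 * 60^2.2
= 100 * 8164.5594
= 816456

816456 XP


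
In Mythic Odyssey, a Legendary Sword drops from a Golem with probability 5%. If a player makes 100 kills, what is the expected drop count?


Expected drops = kills * (drop_rate / 100)
= 100 * (5 / 100)
= 100 * 0.05
= 5.0

5.0 drops


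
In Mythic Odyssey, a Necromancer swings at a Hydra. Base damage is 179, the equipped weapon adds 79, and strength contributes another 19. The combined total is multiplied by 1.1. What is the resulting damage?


Sum base + weapon + str = 179 + 79 + 19 = 277
Multiply by 1.1:
277 * 1.1 = 304.7

304.7 damage


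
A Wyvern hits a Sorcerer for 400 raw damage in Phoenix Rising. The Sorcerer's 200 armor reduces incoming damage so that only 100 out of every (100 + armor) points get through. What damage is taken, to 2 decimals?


actual = 400 * 100 / (100 + 200)
= 400 * 100 / 300
= 40000 / 300
= 133.33

133.33 damage


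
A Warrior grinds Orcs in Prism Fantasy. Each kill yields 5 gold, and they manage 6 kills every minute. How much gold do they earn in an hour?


Gold per minute = 5 * 6 = 30
Gold per hour = 30 * 60 = 1800

1800 gold/hour


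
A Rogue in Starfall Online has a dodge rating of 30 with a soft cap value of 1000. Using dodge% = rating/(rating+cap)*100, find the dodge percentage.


dodge% = 30 / (30 + 1000) * 100
= 30 / 1030 * 100
= 0.029126 * 100
= 2.91%

2.91%


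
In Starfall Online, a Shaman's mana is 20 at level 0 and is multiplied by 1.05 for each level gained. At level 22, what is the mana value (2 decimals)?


value = base * growth^level
= 20 * 1.05^22
= 20 * 2.925261
= 58.51

58.51 mana


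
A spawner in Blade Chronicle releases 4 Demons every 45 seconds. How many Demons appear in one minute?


Spawns per minute = count * (60 / interval)
= 4 * (60 / 45)
= 4 * 1.3333
= 5.33

5.33 per minute


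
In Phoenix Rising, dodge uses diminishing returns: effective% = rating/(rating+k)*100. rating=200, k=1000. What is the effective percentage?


effective% = rating / (rating + k) * 100
= 200 / (200 + 1000) * 100
= 200 / 1200 * 100
= 0.166667 * 100
= 16.67%

16.67%


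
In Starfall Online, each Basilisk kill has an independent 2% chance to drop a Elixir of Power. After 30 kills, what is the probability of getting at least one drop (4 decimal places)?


P(at least one) = 1 - P(none) = 1 - (1-p)^n
p = 2/100 = 0.02
1 - p = 0.98
(1 - p)^30 = 0.98^30 = 0.545484
P(at least one) = 1 - 0.545484 = 0.4545

0.4545


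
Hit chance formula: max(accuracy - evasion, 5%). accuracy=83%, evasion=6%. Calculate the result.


accuracy - evasion = 83 - 6 = 77
Apply floor: max(77, 5) = 77
Hit chance = 77%

77%


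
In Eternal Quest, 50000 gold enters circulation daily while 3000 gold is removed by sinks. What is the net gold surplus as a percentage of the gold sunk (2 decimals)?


Net gold = 50000 - 3000 = 47000
Inflation rate = net / sunk * 100 = 47000 / 3000 * 100
= 15.666667 * 100
= 1566.67%

1566.67%


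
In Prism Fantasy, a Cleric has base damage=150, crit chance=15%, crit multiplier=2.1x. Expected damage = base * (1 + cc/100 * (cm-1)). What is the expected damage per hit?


E[dmg] = base * (1 + crit_chance * (crit_mult - 1))
cc as decimal = 15/100 = 0.15
cm - 1 = 2.1 - 1 = 1.1
Bonus factor = 0.15 * 1.1 = 0.165
Total multiplier = 1 + 0.165 = 1.165
Expected damage = 150 * 1.165 = 174.75

174.75 damage


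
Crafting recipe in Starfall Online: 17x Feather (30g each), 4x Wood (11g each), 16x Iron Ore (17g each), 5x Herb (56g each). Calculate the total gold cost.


Cost breakdown:
  Feather: 17 * 30 = 510
  Wood: 4 * 11 = 44
  Iron Ore: 16 * 17 = 272
  Herb: 5 * 56 = 280
Total = 510 + 44 + 272 + 280 = 1106

1106 gold


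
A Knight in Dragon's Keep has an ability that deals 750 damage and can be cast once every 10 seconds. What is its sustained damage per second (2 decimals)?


DPS = damage / cooldown
= 750 / 10
= 75.00

75.00 DPS


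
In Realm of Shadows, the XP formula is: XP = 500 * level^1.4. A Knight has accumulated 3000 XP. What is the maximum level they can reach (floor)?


XP = 500 * level^1.4, so level = (XP / 500)^(1/1.4)
= (3000 / 500)^(1/1.4)
= 6.0^0.7143
= 3.596
Floor: level = 3

level 3


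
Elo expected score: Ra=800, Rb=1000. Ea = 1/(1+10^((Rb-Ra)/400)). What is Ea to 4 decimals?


Elo expected score: Ea = 1/(1 + 10^((Rb-Ra)/400))
Rb - Ra = 1000 - 800 = 200
(Rb-Ra)/400 = 200/400 = 0.5
10^0.5 = 3.162278
Ea = 1/(1 + 3.162278) = 1/4.162278 = 0.2403

0.2403


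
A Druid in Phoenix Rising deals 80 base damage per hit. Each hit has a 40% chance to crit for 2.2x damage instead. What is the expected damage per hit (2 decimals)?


E[dmg] = base * (1 + crit_chance * (crit_mult - 1))
cc as decimal = 40/100 = 0.4
cm - 1 = 2.2 - 1 = 1.2
Bonus factor = 0.4 * 1.2 = 0.48
Total multiplier = 1 + 0.48 = 1.48
Expected damage = 80 * 1.48 = 118.40

118.40 damage


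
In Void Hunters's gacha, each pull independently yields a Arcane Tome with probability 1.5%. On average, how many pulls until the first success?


Expected pulls for a geometric distribution = 1/p = 100 / rate%
= 100 / 1.5
= 66.67

66.67 pulls


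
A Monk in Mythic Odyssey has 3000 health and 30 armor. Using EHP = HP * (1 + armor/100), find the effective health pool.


EHP = 3000 * (1 + 30/100)
= 3000 * (1 + 0.3)
= 3000 * 1.3
= 3900.0

3900.0 EHP


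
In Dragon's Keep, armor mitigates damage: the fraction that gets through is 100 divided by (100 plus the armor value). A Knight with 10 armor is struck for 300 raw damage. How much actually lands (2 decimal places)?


actual = 300 * 100 / (100 + 10)
= 300 * 100 / 110
= 30000 / 110
= 272.73

272.73 damage


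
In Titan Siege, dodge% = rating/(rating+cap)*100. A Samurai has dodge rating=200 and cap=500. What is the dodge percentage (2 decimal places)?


dodge% = 200 / (200 + 500) * 100
= 200 / 700 * 100
= 0.285714 * 100
= 28.57%

28.57%


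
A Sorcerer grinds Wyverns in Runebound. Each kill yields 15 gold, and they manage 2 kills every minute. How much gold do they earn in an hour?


Gold per minute = 15 * 2 = 30
Gold per hour = 30 * 60 = 1800

1800 gold/hour


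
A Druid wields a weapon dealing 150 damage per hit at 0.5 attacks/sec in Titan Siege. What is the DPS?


DPS = damage * attack_speed
= 150 * 0.5
= 75.0

75.0 DPS


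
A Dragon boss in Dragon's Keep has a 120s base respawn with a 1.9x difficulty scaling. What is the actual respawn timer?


Respawn time = base * multiplier
= 120 * 1.9
= 228.0 seconds

228.0 seconds


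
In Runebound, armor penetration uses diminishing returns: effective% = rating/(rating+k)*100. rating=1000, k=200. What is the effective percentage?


effective% = rating / (rating + k) * 100
= 1000 / (1000 + 200) * 100
= 1000 / 1200 * 100
= 0.833333 * 100
= 83.33%

83.33%


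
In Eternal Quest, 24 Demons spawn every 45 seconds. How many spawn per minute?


Spawns per minute = count * (60 / interval)
= 24 * (60 / 45)
= 24 * 1.3333
= 32.0

32.0 per minute


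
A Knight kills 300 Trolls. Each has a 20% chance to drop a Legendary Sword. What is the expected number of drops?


Expected drops = kills * (drop_rate / 100)
= 300 * (20 / 100)
= 300 * 0.2
= 60.0

60.0 drops


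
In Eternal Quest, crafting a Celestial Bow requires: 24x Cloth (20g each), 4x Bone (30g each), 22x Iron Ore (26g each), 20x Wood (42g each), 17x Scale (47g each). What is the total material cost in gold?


Cost breakdown:
  Cloth: 24 * 20 = 480
  Bone: 4 * 30 = 120
  Iron Ore: 22 * 26 = 572
  Wood: 20 * 42 = 840
  Scale: 17 * 47 = 799
Total = 480 + 120 + 572 + 840 + 799 = 2811

2811 gold


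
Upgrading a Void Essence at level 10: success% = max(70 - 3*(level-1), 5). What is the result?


raw_rate = 70 - 3 * (10 - 1)
= 70 - 3 * 9
= 70 - 27
= 43
Apply floor: max(43, 5) = 43%

43%


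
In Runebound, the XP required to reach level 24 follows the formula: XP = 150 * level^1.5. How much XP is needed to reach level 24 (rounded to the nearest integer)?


XP = 150 * level^1.5
Substitute level = 24:
XP = 150 * 24^1.5
= 150 * 117.5755
= 17636

17636 XP


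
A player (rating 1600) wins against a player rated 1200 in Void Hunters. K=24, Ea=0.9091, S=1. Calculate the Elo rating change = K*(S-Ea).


Elo update: delta = K * (S - Ea), where S = 1 (wins)
S - Ea = 1 - 0.9091 = 0.0909
Rating change = 24 * 0.0909
= 2.18

2.18 rating points


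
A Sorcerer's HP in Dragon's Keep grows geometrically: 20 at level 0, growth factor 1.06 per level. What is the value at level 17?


value = base * growth^level
= 20 * 1.06^17
= 20 * 2.692773
= 53.86

53.86 HP


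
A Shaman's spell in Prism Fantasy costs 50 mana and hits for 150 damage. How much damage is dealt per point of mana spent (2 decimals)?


Efficiency = damage / mana
= 150 / 50
= 3.00

3.00 dmg/mana


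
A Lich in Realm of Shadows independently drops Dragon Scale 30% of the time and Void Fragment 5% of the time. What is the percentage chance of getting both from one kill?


For independent events, P(both) = P(A) * P(B)
= 30% * 5%
= 150 / 100 %
= 1.5%

1.5%


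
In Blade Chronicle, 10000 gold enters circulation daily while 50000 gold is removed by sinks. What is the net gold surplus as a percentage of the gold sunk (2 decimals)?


Net gold = 10000 - 50000 = -40000
Inflation rate = net / sunk * 100 = -40000 / 50000 * 100
= -0.8 * 100
= -80.00%

-80.00%


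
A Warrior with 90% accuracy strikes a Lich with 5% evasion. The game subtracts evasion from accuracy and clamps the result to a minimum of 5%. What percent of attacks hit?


accuracy - evasion = 90 - 5 = 85
Apply floor: max(85, 5) = 85
Hit chance = 85%

85%


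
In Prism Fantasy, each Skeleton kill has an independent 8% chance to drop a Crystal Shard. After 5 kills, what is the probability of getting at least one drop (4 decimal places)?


P(at least one) = 1 - P(none) = 1 - (1-p)^n
p = 8/100 = 0.08
1 - p = 0.92
(1 - p)^5 = 0.92^5 = 0.659082
P(at least one) = 1 - 0.659082 = 0.3409

0.3409


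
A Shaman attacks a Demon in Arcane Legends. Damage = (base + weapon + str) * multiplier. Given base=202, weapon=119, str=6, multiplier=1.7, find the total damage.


Sum base + weapon + str = 202 + 119 + 6 = 327
Multiply by 1.7:
327 * 1.7 = 555.9

555.9 damage


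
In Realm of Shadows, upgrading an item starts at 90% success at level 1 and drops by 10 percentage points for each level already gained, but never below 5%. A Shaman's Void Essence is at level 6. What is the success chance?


raw_rate = 90 - 10 * (6 - 1)
= 90 - 10 * 5
= 90 - 50
= 40
Apply floor: max(40, 5) = 40%

40%


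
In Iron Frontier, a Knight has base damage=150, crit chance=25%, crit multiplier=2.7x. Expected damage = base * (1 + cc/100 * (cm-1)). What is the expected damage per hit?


E[dmg] = base * (1 + crit_chance * (crit_mult - 1))
cc as decimal = 25/100 = 0.25
cm - 1 = 2.7 - 1 = 1.7
Bonus factor = 0.25 * 1.7 = 0.425
Total multiplier = 1 + 0.425 = 1.425
Expected damage = 150 * 1.425 = 213.75

213.75 damage


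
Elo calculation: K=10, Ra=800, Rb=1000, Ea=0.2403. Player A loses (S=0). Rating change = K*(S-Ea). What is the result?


Elo update: delta = K * (S - Ea), where S = 0 (loses)
S - Ea = 0 - 0.2403 = -0.2403
Rating change = 10 * -0.2403
= -2.40

-2.40 rating points


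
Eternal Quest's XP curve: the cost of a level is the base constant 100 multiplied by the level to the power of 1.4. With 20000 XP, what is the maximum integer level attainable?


XP = 100 * level^1.4, so level = (XP / 100)^(1/1.4)
= (20000 / 100)^(1/1.4)
= 200.0^0.7143
= 44.0142
Floor: level = 44

level 44


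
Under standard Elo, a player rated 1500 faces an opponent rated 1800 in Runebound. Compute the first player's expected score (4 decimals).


Elo expected score: Ea = 1/(1 + 10^((Rb-Ra)/400))
Rb - Ra = 1800 - 1500 = 300
(Rb-Ra)/400 = 300/400 = 0.75
10^0.75 = 5.623413
Ea = 1/(1 + 5.623413) = 1/6.623413 = 0.1510

0.1510


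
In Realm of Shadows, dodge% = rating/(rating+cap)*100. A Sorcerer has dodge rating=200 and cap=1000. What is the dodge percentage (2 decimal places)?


dodge% = 200 / (200 + 1000) * 100
= 200 / 1200 * 100
= 0.166667 * 100
= 16.67%

16.67%


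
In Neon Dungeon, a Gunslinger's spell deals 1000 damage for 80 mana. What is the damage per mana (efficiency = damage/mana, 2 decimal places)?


Efficiency = damage / mana
= 1000 / 80
= 12.50

12.50 dmg/mana


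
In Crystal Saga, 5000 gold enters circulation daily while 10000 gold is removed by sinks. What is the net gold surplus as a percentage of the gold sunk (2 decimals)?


Net gold = 5000 - 10000 = -5000
Inflation rate = net / sunk * 100 = -5000 / 10000 * 100
= -0.5 * 100
= -50.00%

-50.00%


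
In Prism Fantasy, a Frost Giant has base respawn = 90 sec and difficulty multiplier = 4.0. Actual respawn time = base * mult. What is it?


Respawn time = base * multiplier
= 90 * 4.0
= 360.0 seconds

360.0 seconds


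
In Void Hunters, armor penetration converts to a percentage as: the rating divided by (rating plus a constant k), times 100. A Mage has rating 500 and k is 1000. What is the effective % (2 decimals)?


effective% = rating / (rating + k) * 100
= 500 / (500 + 1000) * 100
= 500 / 1500 * 100
= 0.333333 * 100
= 33.33%

33.33%


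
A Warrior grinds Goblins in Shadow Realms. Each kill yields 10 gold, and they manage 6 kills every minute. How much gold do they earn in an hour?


Gold per minute = 10 * 6 = 60
Gold per hour = 60 * 60 = 3600

3600 gold/hour


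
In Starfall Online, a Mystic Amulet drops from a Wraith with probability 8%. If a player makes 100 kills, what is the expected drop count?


Expected drops = kills * (drop_rate / 100)
= 100 * (8 / 100)
= 100 * 0.08
= 8.0

8.0 drops


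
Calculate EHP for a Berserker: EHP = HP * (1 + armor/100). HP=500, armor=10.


EHP = 500 * (1 + 10/100)
= 500 * (1 + 0.1)
= 500 * 1.1
= 550.0

550.0 EHP


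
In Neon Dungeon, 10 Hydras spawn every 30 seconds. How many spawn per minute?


Spawns per minute = count * (60 / interval)
= 10 * (60 / 30)
= 10 * 2.0
= 20.0

20.0 per minute


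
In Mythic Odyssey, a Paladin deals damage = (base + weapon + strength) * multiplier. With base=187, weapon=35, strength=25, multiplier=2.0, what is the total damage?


Sum base + weapon + str = 187 + 35 + 25 = 247
Multiply by 2.0:
247 * 2.0 = 494.0

494.0 damage


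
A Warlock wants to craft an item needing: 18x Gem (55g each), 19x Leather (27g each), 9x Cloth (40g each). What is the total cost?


Cost breakdown:
  Gem: 18 * 55 = 990
  Leather: 19 * 27 = 513
  Cloth: 9 * 40 = 360
Total = 990 + 513 + 360 = 1863

1863 gold


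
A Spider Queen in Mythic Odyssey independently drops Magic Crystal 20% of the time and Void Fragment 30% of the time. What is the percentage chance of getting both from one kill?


For independent events, P(both) = P(A) * P(B)
= 20% * 30%
= 600 / 100 %
= 6.0%

6.0%


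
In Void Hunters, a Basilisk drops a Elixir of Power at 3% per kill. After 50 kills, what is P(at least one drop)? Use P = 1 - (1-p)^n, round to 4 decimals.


P(at least one) = 1 - P(none) = 1 - (1-p)^n
p = 3/100 = 0.03
1 - p = 0.97
(1 - p)^50 = 0.97^50 = 0.218065
P(at least one) = 1 - 0.218065 = 0.7819

0.7819


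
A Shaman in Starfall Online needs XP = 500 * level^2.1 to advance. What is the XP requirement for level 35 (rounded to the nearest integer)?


XP = 500 * level^2.1
Substitute level = 35:
XP = 500 * 35^2.1
= 500 * 1748.0059
= 874003

874003 XP


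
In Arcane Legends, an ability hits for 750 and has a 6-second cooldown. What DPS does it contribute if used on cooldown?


DPS = damage / cooldown
= 750 / 6
= 125.00

125.00 DPS


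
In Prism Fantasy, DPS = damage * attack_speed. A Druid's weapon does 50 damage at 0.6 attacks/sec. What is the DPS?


DPS = damage * attack_speed
= 50 * 0.6
= 30.0

30.0 DPS


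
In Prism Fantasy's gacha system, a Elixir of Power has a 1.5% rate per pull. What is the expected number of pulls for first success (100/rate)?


Expected pulls for a geometric distribution = 1/p = 100 / rate%
= 100 / 1.5
= 66.67

66.67 pulls


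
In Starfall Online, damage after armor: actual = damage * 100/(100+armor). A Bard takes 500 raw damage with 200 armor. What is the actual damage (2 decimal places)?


actual = 500 * 100 / (100 + 200)
= 500 * 100 / 300
= 50000 / 300
= 166.67

166.67 damage


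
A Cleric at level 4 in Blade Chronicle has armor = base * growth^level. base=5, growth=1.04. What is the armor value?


value = base * growth^level
= 5 * 1.04^4
= 5 * 1.169859
= 5.85

5.85 armor


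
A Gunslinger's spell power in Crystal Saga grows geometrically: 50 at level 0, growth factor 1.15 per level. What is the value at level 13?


value = base * growth^level
= 50 * 1.15^13
= 50 * 6.152788
= 307.64

307.64 spell power


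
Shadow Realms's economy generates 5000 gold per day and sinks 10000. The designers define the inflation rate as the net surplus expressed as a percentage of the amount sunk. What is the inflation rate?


Net gold = 5000 - 10000 = -5000
Inflation rate = net / sunk * 100 = -5000 / 10000 * 100
= -0.5 * 100
= -50.00%

-50.00%


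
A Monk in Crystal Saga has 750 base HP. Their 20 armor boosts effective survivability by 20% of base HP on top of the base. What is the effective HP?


EHP = 750 * (1 + 20/100)
= 750 * (1 + 0.2)
= 750 * 1.2
= 900.0

900.0 EHP


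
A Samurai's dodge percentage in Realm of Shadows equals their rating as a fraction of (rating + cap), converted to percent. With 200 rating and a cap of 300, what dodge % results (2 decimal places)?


dodge% = 200 / (200 + 300) * 100
= 200 / 500 * 100
= 0.4 * 100
= 40.00%

40.00%


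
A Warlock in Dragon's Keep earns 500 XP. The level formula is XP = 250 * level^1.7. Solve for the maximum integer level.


XP = 250 * level^1.7, so level = (XP / 250)^(1/1.7)
= (500 / 250)^(1/1.7)
= 2.0^0.5882
= 1.5034
Floor: level = 1

level 1


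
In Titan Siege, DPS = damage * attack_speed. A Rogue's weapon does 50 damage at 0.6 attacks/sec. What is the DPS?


DPS = damage * attack_speed
= 50 * 0.6
= 30.0

30.0 DPS


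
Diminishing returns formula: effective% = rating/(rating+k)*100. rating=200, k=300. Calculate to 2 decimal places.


effective% = rating / (rating + k) * 100
= 200 / (200 + 300) * 100
= 200 / 500 * 100
= 0.4 * 100
= 40.00%

40.00%


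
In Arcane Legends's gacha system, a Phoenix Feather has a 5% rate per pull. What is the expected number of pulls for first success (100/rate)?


Expected pulls for a geometric distribution = 1/p = 100 / rate%
= 100 / 5
= 20.0

20.0 pulls


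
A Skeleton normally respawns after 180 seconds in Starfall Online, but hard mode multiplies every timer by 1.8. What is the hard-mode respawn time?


Respawn time = base * multiplier
= 180 * 1.8
= 324.0 seconds

324.0 seconds


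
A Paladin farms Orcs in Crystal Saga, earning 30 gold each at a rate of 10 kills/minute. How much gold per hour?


Gold per minute = 30 * 10 = 300
Gold per hour = 300 * 60 = 18000

18000 gold/hour


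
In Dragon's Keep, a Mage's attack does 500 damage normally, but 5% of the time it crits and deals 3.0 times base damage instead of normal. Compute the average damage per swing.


E[dmg] = base * (1 + crit_chance * (crit_mult - 1))
cc as decimal = 5/100 = 0.05
cm - 1 = 3.0 - 1 = 2.0
Bonus factor = 0.05 * 2.0 = 0.1
Total multiplier = 1 + 0.1 = 1.1
Expected damage = 500 * 1.1 = 550.00

550.00 damage


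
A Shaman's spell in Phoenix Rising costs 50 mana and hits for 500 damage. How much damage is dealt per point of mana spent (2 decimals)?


Efficiency = damage / mana
= 500 / 50
= 10.00

10.00 dmg/mana


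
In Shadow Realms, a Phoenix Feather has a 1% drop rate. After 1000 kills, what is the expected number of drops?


Expected drops = kills * (drop_rate / 100)
= 1000 * (1 / 100)
= 1000 * 0.01
= 10.0

10.0 drops


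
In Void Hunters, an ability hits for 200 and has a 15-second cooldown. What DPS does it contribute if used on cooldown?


DPS = damage / cooldown
= 200 / 15
= 13.33

13.33 DPS


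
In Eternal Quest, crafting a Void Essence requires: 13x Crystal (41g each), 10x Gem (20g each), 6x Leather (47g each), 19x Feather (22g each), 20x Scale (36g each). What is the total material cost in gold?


Cost breakdown:
  Crystal: 13 * 41 = 533
  Gem: 10 * 20 = 200
  Leather: 6 * 47 = 282
  Feather: 19 * 22 = 418
  Scale: 20 * 36 = 720
Total = 533 + 200 + 282 + 418 + 720 = 2153

2153 gold


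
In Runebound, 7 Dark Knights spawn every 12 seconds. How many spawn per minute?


Spawns per minute = count * (60 / interval)
= 7 * (60 / 12)
= 7 * 5.0
= 35.0

35.0 per minute


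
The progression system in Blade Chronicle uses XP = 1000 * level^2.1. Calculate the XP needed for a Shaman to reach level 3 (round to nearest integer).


XP = 1000 * level^2.1
Substitute level = 3:
XP = 1000 * 3^2.1
= 1000 * 10.0451
= 10045

10045 XP


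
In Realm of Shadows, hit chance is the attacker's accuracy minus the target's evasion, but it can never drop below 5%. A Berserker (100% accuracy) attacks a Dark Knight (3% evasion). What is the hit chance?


accuracy - evasion = 100 - 3 = 97
Apply floor: max(97, 5) = 97
Hit chance = 97%

97%


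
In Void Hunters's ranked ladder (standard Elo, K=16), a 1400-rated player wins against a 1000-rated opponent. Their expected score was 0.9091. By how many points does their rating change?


Elo update: delta = K * (S - Ea), where S = 1 (wins)
S - Ea = 1 - 0.9091 = 0.0909
Rating change = 16 * 0.0909
= 1.45

1.45 rating points


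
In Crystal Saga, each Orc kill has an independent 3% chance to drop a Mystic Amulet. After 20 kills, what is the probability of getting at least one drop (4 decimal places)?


P(at least one) = 1 - P(none) = 1 - (1-p)^n
p = 3/100 = 0.03
1 - p = 0.97
(1 - p)^20 = 0.97^20 = 0.543794
P(at least one) = 1 - 0.543794 = 0.4562

0.4562


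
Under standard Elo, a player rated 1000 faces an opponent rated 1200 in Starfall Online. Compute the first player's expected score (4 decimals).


Elo expected score: Ea = 1/(1 + 10^((Rb-Ra)/400))
Rb - Ra = 1200 - 1000 = 200
(Rb-Ra)/400 = 200/400 = 0.5
10^0.5 = 3.162278
Ea = 1/(1 + 3.162278) = 1/4.162278 = 0.2403

0.2403


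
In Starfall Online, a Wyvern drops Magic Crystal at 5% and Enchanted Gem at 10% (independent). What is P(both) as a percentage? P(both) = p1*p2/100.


For independent events, P(both) = P(A) * P(B)
= 5% * 10%
= 50 / 100 %
= 0.5%

0.5%


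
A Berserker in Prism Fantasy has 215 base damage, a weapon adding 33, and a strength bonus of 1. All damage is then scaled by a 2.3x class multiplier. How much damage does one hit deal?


Sum base + weapon + str = 215 + 33 + 1 = 249
Multiply by 2.3:
249 * 2.3 = 572.7

572.7 damage


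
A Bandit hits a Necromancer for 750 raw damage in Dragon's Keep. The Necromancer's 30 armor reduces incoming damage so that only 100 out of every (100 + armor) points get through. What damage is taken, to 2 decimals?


actual = 750 * 100 / (100 + 30)
= 750 * 100 / 130
= 75000 / 130
= 576.92

576.92 damage


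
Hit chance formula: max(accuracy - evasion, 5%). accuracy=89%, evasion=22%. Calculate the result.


accuracy - evasion = 89 - 22 = 67
Apply floor: max(67, 5) = 67
Hit chance = 67%

67%


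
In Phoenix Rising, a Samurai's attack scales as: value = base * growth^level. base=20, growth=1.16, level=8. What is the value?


value = base * growth^level
= 20 * 1.16^8
= 20 * 3.278415
= 65.57

65.57 attack


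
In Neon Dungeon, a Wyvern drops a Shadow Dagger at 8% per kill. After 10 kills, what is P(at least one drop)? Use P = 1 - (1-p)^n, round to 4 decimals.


P(at least one) = 1 - P(none) = 1 - (1-p)^n
p = 8/100 = 0.08
1 - p = 0.92
(1 - p)^10 = 0.92^10 = 0.434388
P(at least one) = 1 - 0.434388 = 0.5656

0.5656


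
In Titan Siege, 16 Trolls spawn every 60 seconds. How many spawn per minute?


Spawns per minute = count * (60 / interval)
= 16 * (60 / 60)
= 16 * 1.0
= 16.0

16.0 per minute


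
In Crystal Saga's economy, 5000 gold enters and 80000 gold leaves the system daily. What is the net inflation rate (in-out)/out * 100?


Net gold = 5000 - 80000 = -75000
Inflation rate = net / sunk * 100 = -75000 / 80000 * 100
= -0.9375 * 100
= -93.75%

-93.75%


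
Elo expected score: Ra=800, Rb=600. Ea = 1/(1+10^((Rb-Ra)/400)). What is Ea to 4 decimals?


Elo expected score: Ea = 1/(1 + 10^((Rb-Ra)/400))
Rb - Ra = 600 - 800 = -200
(Rb-Ra)/400 = -200/400 = -0.5
10^-0.5 = 0.316228
Ea = 1/(1 + 0.316228) = 1/1.316228 = 0.7597

0.7597


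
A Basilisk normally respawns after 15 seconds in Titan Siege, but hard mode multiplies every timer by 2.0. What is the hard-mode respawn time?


Respawn time = base * multiplier
= 15 * 2.0
= 30.0 seconds

30.0 seconds


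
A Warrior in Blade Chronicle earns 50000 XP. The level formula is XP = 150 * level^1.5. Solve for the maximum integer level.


XP = 150 * level^1.5, so level = (XP / 150)^(1/1.5)
= (50000 / 150)^(1/1.5)
= 333.3333^0.6667
= 48.075
Floor: level = 48

level 48


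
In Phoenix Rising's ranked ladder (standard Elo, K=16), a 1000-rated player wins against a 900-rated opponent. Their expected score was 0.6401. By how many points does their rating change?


Elo update: delta = K * (S - Ea), where S = 1 (wins)
S - Ea = 1 - 0.6401 = 0.3599
Rating change = 16 * 0.3599
= 5.76

5.76 rating points


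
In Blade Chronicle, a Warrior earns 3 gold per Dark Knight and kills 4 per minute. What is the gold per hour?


Gold per minute = 3 * 4 = 12
Gold per hour = 12 * 60 = 720

720 gold/hour


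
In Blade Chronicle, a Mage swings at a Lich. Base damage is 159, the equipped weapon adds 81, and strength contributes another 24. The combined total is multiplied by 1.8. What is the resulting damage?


Sum base + weapon + str = 159 + 81 + 24 = 264
Multiply by 1.8:
264 * 1.8 = 475.2

475.2 damage


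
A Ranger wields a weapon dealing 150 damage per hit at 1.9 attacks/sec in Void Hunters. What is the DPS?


DPS = damage * attack_speed
= 150 * 1.9
= 285.0

285.0 DPS


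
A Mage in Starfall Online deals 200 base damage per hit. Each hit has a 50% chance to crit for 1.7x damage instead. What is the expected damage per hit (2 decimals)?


E[dmg] = base * (1 + crit_chance * (crit_mult - 1))
cc as decimal = 50/100 = 0.5
cm - 1 = 1.7 - 1 = 0.7
Bonus factor = 0.5 * 0.7 = 0.35
Total multiplier = 1 + 0.35 = 1.35
Expected damage = 200 * 1.35 = 270.00

270.00 damage


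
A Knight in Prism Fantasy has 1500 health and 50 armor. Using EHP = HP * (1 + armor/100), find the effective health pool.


EHP = 1500 * (1 + 50/100)
= 1500 * (1 + 0.5)
= 1500 * 1.5
= 2250.0

2250.0 EHP


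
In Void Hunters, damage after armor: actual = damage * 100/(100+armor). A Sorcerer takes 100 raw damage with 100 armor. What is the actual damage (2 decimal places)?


actual = 100 * 100 / (100 + 100)
= 100 * 100 / 200
= 10000 / 200
= 50.00

50.00 damage


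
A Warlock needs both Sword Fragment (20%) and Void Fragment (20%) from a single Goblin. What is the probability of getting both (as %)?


For independent events, P(both) = P(A) * P(B)
= 20% * 20%
= 400 / 100 %
= 4.0%

4.0%


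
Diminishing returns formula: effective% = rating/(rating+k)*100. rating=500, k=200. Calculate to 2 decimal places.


effective% = rating / (rating + k) * 100
= 500 / (500 + 200) * 100
= 500 / 700 * 100
= 0.714286 * 100
= 71.43%

71.43%


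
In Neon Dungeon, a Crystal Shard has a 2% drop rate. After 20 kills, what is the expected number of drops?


Expected drops = kills * (drop_rate / 100)
= 20 * (2 / 100)
= 20 * 0.02
= 0.4

0.4 drops


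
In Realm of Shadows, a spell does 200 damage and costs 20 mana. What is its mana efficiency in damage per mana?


Efficiency = damage / mana
= 200 / 20
= 10.00

10.00 dmg/mana


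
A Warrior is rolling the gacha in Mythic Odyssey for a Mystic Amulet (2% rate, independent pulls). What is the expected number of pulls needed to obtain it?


Expected pulls for a geometric distribution = 1/p = 100 / rate%
= 100 / 2
= 50.0

50.0 pulls


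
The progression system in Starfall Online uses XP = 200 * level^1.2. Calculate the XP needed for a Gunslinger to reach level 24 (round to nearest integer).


XP = 200 * level^1.2
Substitute level = 24:
XP = 200 * 24^1.2
= 200 * 45.3162
= 9063

9063 XP


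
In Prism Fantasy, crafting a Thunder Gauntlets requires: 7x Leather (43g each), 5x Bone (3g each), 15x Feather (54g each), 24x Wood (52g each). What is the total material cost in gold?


Cost breakdown:
  Leather: 7 * 43 = 301
  Bone: 5 * 3 = 15
  Feather: 15 * 54 = 810
  Wood: 24 * 52 = 1248
Total = 301 + 15 + 810 + 1248 = 2374

2374 gold


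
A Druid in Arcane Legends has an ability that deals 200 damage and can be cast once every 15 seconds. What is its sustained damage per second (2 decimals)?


DPS = damage / cooldown
= 200 / 15
= 13.33

13.33 DPS


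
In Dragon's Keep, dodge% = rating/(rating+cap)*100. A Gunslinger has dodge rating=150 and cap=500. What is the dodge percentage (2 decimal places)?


dodge% = 150 / (150 + 500) * 100
= 150 / 650 * 100
= 0.230769 * 100
= 23.08%

23.08%


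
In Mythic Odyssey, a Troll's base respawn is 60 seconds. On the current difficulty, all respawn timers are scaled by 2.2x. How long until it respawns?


Respawn time = base * multiplier
= 60 * 2.2
= 132.0 seconds

132.0 seconds


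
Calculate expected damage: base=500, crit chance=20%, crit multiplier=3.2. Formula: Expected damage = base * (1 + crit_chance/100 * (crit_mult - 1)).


E[dmg] = base * (1 + crit_chance * (crit_mult - 1))
cc as decimal = 20/100 = 0.2
cm - 1 = 3.2 - 1 = 2.2
Bonus factor = 0.2 * 2.2 = 0.44
Total multiplier = 1 + 0.44 = 1.44
Expected damage = 500 * 1.44 = 720.00

720.00 damage


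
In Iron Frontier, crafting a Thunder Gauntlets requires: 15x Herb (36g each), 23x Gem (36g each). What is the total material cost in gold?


Cost breakdown:
  Herb: 15 * 36 = 540
  Gem: 23 * 36 = 828
Total = 540 + 828 = 1368

1368 gold


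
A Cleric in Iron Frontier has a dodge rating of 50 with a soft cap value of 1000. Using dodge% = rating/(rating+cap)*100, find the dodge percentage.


dodge% = 50 / (50 + 1000) * 100
= 50 / 1050 * 100
= 0.047619 * 100
= 4.76%

4.76%


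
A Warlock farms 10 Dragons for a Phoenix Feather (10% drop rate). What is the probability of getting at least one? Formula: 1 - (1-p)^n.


P(at least one) = 1 - P(none) = 1 - (1-p)^n
p = 10/100 = 0.1
1 - p = 0.9
(1 - p)^10 = 0.9^10 = 0.348678
P(at least one) = 1 - 0.348678 = 0.6513

0.6513


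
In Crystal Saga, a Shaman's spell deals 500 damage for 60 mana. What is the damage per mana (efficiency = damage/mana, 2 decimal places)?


Efficiency = damage / mana
= 500 / 60
= 8.33

8.33 dmg/mana


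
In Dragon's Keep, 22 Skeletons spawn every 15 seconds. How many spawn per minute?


Spawns per minute = count * (60 / interval)
= 22 * (60 / 15)
= 22 * 4.0
= 88.0

88.0 per minute


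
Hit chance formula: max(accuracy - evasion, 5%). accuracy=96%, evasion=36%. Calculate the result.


accuracy - evasion = 96 - 36 = 60
Apply floor: max(60, 5) = 60
Hit chance = 60%

60%


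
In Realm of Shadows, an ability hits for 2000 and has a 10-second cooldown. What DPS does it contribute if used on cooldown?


DPS = damage / cooldown
= 2000 / 10
= 200.00

200.00 DPS


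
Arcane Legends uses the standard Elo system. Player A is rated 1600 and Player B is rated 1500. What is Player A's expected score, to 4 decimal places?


Elo expected score: Ea = 1/(1 + 10^((Rb-Ra)/400))
Rb - Ra = 1500 - 1600 = -100
(Rb-Ra)/400 = -100/400 = -0.25
10^-0.25 = 0.562341
Ea = 1/(1 + 0.562341) = 1/1.562341 = 0.6401

0.6401


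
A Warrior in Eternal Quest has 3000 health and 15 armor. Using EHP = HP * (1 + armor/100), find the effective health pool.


EHP = 3000 * (1 + 15/100)
= 3000 * (1 + 0.15)
= 3000 * 1.15
= 3450.0

3450.0 EHP


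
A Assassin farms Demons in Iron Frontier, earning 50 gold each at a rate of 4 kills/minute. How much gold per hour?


Gold per minute = 50 * 4 = 200
Gold per hour = 200 * 60 = 12000

12000 gold/hour


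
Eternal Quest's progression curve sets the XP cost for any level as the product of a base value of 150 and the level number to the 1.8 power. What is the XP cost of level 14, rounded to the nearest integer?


XP = 150 * level^1.8
Substitute level = 14:
XP = 150 * 14^1.8
= 150 * 115.6193
= 17343

17343 XP


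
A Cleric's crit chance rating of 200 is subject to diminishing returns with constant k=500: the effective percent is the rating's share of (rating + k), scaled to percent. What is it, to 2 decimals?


effective% = rating / (rating + k) * 100
= 200 / (200 + 500) * 100
= 200 / 700 * 100
= 0.285714 * 100
= 28.57%

28.57%


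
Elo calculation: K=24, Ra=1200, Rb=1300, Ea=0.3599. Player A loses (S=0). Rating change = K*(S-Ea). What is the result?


Elo update: delta = K * (S - Ea), where S = 0 (loses)
S - Ea = 0 - 0.3599 = -0.3599
Rating change = 24 * -0.3599
= -8.64

-8.64 rating points


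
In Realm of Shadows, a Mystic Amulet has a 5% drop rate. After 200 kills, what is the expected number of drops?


Expected drops = kills * (drop_rate / 100)
= 200 * (5 / 100)
= 200 * 0.05
= 10.0

10.0 drops


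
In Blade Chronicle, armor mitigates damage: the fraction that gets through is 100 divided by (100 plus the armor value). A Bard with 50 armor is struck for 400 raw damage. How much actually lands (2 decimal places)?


actual = 400 * 100 / (100 + 50)
= 400 * 100 / 150
= 40000 / 150
= 266.67

266.67 damage


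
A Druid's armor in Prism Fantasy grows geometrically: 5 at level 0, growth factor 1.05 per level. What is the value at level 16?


value = base * growth^level
= 5 * 1.05^16
= 5 * 2.182875
= 10.91

10.91 armor


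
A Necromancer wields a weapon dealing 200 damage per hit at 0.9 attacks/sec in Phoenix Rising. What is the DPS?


DPS = damage * attack_speed
= 200 * 0.9
= 180.0

180.0 DPS


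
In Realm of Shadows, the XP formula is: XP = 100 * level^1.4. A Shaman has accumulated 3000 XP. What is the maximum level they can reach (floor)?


XP = 100 * level^1.4, so level = (XP / 100)^(1/1.4)
= (3000 / 100)^(1/1.4)
= 30.0^0.7143
= 11.3524
Floor: level = 11

level 11


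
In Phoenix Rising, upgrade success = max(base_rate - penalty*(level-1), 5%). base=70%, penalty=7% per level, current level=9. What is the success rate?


raw_rate = 70 - 7 * (9 - 1)
= 70 - 7 * 8
= 70 - 56
= 14
Apply floor: max(14, 5) = 14%

14%


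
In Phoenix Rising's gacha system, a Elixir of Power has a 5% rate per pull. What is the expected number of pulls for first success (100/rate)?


Expected pulls for a geometric distribution = 1/p = 100 / rate%
= 100 / 5
= 20.0

20.0 pulls


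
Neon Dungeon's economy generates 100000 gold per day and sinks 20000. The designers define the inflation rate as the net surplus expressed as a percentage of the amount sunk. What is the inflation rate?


Net gold = 100000 - 20000 = 80000
Inflation rate = net / sunk * 100 = 80000 / 20000 * 100
= 4.0 * 100
= 400.00%

400.00%


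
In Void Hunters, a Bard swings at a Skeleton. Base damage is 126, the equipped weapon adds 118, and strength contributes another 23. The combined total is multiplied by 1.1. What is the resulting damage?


Sum base + weapon + str = 126 + 118 + 23 = 267
Multiply by 1.1:
267 * 1.1 = 293.7

293.7 damage


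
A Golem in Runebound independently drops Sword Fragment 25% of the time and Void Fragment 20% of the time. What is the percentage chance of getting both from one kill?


For independent events, P(both) = P(A) * P(B)
= 25% * 20%
= 500 / 100 %
= 5.0%

5.0%


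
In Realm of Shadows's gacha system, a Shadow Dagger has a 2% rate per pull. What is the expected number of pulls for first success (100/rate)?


Expected pulls for a geometric distribution = 1/p = 100 / rate%
= 100 / 2
= 50.0

50.0 pulls


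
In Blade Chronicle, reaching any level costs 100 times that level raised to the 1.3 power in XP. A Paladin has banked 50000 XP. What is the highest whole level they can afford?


XP = 100 * level^1.3, so level = (XP / 100)^(1/1.3)
= (50000 / 100)^(1/1.3)
= 500.0^0.7692
= 119.1601
Floor: level = 119

level 119


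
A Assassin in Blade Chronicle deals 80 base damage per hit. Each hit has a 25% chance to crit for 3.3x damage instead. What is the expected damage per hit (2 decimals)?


E[dmg] = base * (1 + crit_chance * (crit_mult - 1))
cc as decimal = 25/100 = 0.25
cm - 1 = 3.3 - 1 = 2.3
Bonus factor = 0.25 * 2.3 = 0.575
Total multiplier = 1 + 0.575 = 1.575
Expected damage = 80 * 1.575 = 126.00

126.00 damage


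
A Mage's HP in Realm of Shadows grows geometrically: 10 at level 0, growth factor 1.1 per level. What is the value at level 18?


value = base * growth^level
= 10 * 1.1^18
= 10 * 5.559917
= 55.60

55.60 HP


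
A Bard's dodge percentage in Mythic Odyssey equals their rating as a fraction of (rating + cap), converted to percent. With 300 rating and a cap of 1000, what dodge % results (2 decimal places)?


dodge% = 300 / (300 + 1000) * 100
= 300 / 1300 * 100
= 0.230769 * 100
= 23.08%

23.08%


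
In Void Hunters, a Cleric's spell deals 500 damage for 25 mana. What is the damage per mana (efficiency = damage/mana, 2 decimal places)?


Efficiency = damage / mana
= 500 / 25
= 20.00

20.00 dmg/mana


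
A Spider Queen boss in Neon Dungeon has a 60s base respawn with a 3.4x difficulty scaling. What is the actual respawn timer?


Respawn time = base * multiplier
= 60 * 3.4
= 204.0 seconds

204.0 seconds


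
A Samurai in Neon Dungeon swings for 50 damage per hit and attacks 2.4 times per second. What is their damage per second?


DPS = damage * attack_speed
= 50 * 2.4
= 120.0

120.0 DPS
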